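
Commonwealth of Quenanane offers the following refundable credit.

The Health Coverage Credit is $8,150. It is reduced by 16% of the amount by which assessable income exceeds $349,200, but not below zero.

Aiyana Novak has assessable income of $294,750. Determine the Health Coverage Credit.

$8,150

Health Coverage Credit: $294,750 is at or below the $349,200 threshold, so the full $8,150 applies.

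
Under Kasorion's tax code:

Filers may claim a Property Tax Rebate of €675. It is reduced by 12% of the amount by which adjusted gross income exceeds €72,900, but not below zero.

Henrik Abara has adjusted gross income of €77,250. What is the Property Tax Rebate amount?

Property Tax Rebate: 12% of the €4,350 excess over €72,900 is €522; credit = €675 − €522 = €153.

€153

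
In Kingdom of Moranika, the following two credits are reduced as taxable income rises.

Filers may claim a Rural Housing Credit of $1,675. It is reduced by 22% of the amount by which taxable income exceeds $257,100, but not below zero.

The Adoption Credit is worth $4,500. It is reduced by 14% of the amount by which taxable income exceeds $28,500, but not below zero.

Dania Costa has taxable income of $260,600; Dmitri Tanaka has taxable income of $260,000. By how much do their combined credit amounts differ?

Dania ($260,600): Rural Housing Credit: 22% of the $3,500 excess over $257,100 is $770; credit = $1,675 − $770 = $905. Adoption Credit: 14% of the $232,100 excess over $28,500 is $32,494 ≥ base, so the credit is $0. total $905 + $0 = $905
Dmitri ($260,000): Rural Housing Credit: 22% of the $2,900 excess over $257,100 is $638; credit = $1,675 − $638 = $1,037. Adoption Credit: 14% of the $231,500 excess over $28,500 is $32,410 ≥ base, so the credit is $0. total $1,037 + $0 = $1,037
Difference: |$905 − $1,037| = $132.

$132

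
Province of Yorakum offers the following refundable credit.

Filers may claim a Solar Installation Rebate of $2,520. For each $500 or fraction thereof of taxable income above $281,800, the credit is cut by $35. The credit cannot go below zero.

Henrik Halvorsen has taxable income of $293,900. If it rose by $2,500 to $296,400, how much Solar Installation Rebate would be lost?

At $293,900 — income exceeds $281,800 by $12,100, which is 25 full-or-partial $500 increments; reduction = 25 × $35 = $875, leaving $1,645.
At $296,400 — income exceeds $281,800 by $14,600, which is 30 full-or-partial $500 increments; reduction = 30 × $35 = $1,050, leaving $1,470.
Lost: $1,645 − $1,470 = $175.

$175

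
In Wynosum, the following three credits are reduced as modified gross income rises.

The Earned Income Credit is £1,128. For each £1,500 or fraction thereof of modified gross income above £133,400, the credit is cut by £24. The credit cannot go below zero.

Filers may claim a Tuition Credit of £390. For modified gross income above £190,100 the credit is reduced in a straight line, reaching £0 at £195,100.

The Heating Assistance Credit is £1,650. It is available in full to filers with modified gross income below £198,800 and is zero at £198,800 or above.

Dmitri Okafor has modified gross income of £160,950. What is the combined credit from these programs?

Earned Income Credit: income exceeds £133,400 by £27,550, which is 19 full-or-partial £1,500 increments; reduction = 19 × £24 = £456, leaving £672.
Tuition Credit: £160,950 is at or below the £190,100 threshold, so the full £390 applies.
Heating Assistance Credit: £160,950 is below the £198,800 cutoff, so the full £1,650 applies.
Total: £672 + £390 + £1,650 = £2,712.

£2,712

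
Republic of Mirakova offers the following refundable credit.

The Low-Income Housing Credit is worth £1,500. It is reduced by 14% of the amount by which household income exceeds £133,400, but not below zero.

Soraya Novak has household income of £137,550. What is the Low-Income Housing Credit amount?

£919

Low-Income Housing Credit: 14% of the £4,150 excess over £133,400 is £581; credit = £1,500 − £581 = £919.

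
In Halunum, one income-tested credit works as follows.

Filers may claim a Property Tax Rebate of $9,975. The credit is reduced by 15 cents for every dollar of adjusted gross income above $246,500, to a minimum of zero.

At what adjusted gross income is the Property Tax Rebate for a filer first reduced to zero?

$313,000

The credit falls by 15% of each dollar above $246,500, so it reaches zero when the excess is $9,975 / 15% = $66,500: income = $246,500 + $66,500 = $313,000.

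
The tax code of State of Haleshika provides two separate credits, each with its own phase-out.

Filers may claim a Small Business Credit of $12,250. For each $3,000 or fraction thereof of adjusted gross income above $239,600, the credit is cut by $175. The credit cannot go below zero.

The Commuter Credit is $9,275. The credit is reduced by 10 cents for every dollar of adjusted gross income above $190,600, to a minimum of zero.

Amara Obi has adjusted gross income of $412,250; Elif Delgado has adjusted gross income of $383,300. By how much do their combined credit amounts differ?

Amara ($412,250): Small Business Credit: income exceeds $239,600 by $172,650, which is 58 full-or-partial $3,000 increments; reduction = 58 × $175 = $10,150, leaving $2,100. Commuter Credit: 10% of the $221,650 excess over $190,600 is $22,165 ≥ base, so the credit is $0. total $2,100 + $0 = $2,100
Elif ($383,300): Small Business Credit: income exceeds $239,600 by $143,700, which is 48 full-or-partial $3,000 increments; reduction = 48 × $175 = $8,400, leaving $3,850. Commuter Credit: 10% of the $192,700 excess over $190,600 is $19,270 ≥ base, so the credit is $0. total $3,850 + $0 = $3,850
Difference: |$2,100 − $3,850| = $1,750.

$1,750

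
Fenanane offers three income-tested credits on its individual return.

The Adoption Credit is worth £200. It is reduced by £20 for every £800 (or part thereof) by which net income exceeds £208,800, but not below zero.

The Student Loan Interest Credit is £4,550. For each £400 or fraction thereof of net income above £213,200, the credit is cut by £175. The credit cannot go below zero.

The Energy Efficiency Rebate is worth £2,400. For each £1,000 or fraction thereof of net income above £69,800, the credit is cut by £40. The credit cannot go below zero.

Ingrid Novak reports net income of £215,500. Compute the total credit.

Adoption Credit: income exceeds £208,800 by £6,700, which is 9 full-or-partial £800 increments; reduction = 9 × £20 = £180, leaving £20.
Student Loan Interest Credit: income exceeds £213,200 by £2,300, which is 6 full-or-partial £400 increments; reduction = 6 × £175 = £1,050, leaving £3,500.
Energy Efficiency Rebate: income exceeds £69,800 by £145,700 → 146 increments × £40 = £5,840 ≥ base, so the credit is £0.
Total: £20 + £3,500 + £0 = £3,520.

£3,520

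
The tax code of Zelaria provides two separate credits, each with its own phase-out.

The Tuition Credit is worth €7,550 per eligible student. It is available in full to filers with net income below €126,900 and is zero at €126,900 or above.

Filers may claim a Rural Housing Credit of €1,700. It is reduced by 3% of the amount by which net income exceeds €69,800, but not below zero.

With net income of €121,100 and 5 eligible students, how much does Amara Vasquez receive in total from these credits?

€37,911

Tuition Credit: base = 5 × €7,550 = €37,750. €121,100 is below the €126,900 cutoff, so the full €37,750 applies.
Rural Housing Credit: 3% of the €51,300 excess over €69,800 is €1,539; credit = €1,700 − €1,539 = €161.
Total: €37,750 + €161 = €37,911.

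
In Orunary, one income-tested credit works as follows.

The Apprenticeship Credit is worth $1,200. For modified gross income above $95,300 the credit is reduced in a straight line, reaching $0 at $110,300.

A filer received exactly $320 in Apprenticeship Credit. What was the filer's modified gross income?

$320 is 320/1,200 of the full $1,200, so 880/1,200 of the $15,000 range has been used: income = $95,300 + $15,000 × 880/1,200 = $106,300.

$106,300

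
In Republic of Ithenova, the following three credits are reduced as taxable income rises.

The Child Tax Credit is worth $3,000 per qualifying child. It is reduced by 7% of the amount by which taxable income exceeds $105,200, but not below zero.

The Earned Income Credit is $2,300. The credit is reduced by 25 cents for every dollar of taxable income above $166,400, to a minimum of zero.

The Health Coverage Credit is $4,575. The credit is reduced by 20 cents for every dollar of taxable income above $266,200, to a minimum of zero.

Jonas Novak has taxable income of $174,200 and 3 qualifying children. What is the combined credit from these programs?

Child Tax Credit: base = 3 × $3,000 = $9,000. 7% of the $69,000 excess over $105,200 is $4,830; credit = $9,000 − $4,830 = $4,170.
Earned Income Credit: 25% of the $7,800 excess over $166,400 is $1,950; credit = $2,300 − $1,950 = $350.
Health Coverage Credit: $174,200 is at or below the $266,200 threshold, so the full $4,575 applies.
Total: $4,170 + $350 + $4,575 = $9,095.

$9,095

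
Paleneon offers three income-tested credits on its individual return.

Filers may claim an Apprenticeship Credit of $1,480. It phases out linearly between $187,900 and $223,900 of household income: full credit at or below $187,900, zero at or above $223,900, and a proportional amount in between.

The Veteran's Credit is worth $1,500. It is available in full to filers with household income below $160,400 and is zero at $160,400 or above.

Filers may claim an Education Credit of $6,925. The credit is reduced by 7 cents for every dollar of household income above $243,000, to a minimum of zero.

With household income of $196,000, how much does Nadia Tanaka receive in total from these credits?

$8,072

Apprenticeship Credit: $196,000 is $8,100 into a $36,000 phase-out range, leaving 27,900/36,000 of the credit: $1,480 × 27,900/36,000 = $1,147.
Veteran's Credit: $196,000 meets or exceeds the $160,400 cutoff, so the credit is $0.
Education Credit: $196,000 is at or below the $243,000 threshold, so the full $6,925 applies.
Total: $1,147 + $0 + $6,925 = $8,072.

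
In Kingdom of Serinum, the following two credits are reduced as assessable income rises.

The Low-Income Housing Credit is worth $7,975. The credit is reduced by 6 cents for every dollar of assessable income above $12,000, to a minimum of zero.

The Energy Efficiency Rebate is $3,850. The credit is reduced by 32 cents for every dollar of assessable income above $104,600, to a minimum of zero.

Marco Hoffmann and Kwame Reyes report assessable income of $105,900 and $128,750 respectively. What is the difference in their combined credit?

$4,805

Marco ($105,900): Low-Income Housing Credit: 6% of the $93,900 excess over $12,000 is $5,634; credit = $7,975 − $5,634 = $2,341. Energy Efficiency Rebate: 32% of the $1,300 excess over $104,600 is $416; credit = $3,850 − $416 = $3,434. total $2,341 + $3,434 = $5,775
Kwame ($128,750): Low-Income Housing Credit: 6% of the $116,750 excess over $12,000 is $7,005; credit = $7,975 − $7,005 = $970. Energy Efficiency Rebate: 32% of the $24,150 excess over $104,600 is $7,728 ≥ base, so the credit is $0. total $970 + $0 = $970
Difference: |$5,775 − $970| = $4,805.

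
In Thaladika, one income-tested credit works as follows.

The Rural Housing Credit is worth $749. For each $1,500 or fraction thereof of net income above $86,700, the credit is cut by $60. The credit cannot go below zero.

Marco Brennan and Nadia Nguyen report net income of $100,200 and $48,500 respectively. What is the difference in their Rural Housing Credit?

$540

Marco ($100,200): Rural Housing Credit: income exceeds $86,700 by $13,500, which is 9 full-or-partial $1,500 increments; reduction = 9 × $60 = $540, leaving $209.
Nadia ($48,500): Rural Housing Credit: $48,500 is at or below the $86,700 threshold, so the full $749 applies.
Difference: |$209 − $749| = $540.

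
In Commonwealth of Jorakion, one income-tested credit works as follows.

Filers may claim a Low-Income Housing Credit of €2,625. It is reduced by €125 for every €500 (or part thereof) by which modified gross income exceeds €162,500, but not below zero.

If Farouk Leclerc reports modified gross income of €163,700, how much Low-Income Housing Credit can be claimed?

€2,250

Low-Income Housing Credit: income exceeds €162,500 by €1,200, which is 3 full-or-partial €500 increments; reduction = 3 × €125 = €375, leaving €2,250.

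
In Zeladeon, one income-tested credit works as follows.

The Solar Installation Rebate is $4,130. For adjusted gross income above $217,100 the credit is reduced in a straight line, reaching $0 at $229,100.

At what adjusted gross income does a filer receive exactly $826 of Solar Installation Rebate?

$826 is 826/4,130 of the full $4,130, so 3,304/4,130 of the $12,000 range has been used: income = $217,100 + $12,000 × 3,304/4,130 = $226,700.

$226,700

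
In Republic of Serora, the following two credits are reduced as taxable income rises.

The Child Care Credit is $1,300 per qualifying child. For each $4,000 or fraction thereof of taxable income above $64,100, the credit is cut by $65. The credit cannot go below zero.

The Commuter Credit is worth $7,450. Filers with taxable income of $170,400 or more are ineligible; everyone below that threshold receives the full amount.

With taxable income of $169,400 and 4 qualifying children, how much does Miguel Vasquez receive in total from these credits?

Child Care Credit: base = 4 × $1,300 = $5,200. income exceeds $64,100 by $105,300, which is 27 full-or-partial $4,000 increments; reduction = 27 × $65 = $1,755, leaving $3,445.
Commuter Credit: $169,400 is below the $170,400 cutoff, so the full $7,450 applies.
Total: $3,445 + $7,450 = $10,895.

$10,895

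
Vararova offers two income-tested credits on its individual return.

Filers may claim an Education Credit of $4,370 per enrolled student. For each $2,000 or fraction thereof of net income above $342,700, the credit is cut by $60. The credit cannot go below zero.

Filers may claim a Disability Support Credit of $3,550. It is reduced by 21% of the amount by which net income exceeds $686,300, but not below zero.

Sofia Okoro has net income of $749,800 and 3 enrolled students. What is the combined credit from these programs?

Education Credit: base = 3 × $4,370 = $13,110. income exceeds $342,700 by $407,100, which is 204 full-or-partial $2,000 increments; reduction = 204 × $60 = $12,240, leaving $870.
Disability Support Credit: 21% of the $63,500 excess over $686,300 is $13,335 ≥ base, so the credit is $0.
Total: $870 + $0 = $870.

$870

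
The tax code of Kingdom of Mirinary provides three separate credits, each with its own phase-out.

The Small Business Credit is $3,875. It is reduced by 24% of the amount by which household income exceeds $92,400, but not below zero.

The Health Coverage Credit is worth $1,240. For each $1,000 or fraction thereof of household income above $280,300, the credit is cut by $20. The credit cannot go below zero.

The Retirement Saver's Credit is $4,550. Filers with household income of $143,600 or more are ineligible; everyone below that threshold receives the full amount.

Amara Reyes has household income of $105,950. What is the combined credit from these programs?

Small Business Credit: 24% of the $13,550 excess over $92,400 is $3,252; credit = $3,875 − $3,252 = $623.
Health Coverage Credit: $105,950 is at or below the $280,300 threshold, so the full $1,240 applies.
Retirement Saver's Credit: $105,950 is below the $143,600 cutoff, so the full $4,550 applies.
Total: $623 + $1,240 + $4,550 = $6,413.

$6,413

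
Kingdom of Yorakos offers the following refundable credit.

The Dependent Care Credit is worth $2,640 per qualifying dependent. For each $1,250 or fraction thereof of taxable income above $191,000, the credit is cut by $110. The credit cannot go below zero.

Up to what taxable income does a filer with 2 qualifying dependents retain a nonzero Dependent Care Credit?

Full credit = 2 × $2,640 = $5,280.
After 47 increments the reduction is 47 × $110 = $5,170, leaving $110; one more increment wipes it out. Increment 47 ends at excess 47 × $1,250 = $58,750, so the highest qualifying income is $191,000 + $58,750 = $249,750.

$249,750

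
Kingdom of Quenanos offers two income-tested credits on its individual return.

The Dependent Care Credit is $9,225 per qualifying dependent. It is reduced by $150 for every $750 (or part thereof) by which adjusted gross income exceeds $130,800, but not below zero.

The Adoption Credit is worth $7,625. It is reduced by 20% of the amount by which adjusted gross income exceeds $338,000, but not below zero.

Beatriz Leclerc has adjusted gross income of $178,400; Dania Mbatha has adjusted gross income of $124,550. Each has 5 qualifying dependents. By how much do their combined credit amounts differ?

Beatriz ($178,400): Dependent Care Credit: base = 5 × $9,225 = $46,125. income exceeds $130,800 by $47,600, which is 64 full-or-partial $750 increments; reduction = 64 × $150 = $9,600, leaving $36,525. Adoption Credit: $178,400 is at or below the $338,000 threshold, so the full $7,625 applies. total $36,525 + $7,625 = $44,150
Dania ($124,550): Dependent Care Credit: base = 5 × $9,225 = $46,125. $124,550 is at or below the $130,800 threshold, so the full $46,125 applies. Adoption Credit: $124,550 is at or below the $338,000 threshold, so the full $7,625 applies. total $46,125 + $7,625 = $53,750
Difference: |$44,150 − $53,750| = $9,600.

$9,600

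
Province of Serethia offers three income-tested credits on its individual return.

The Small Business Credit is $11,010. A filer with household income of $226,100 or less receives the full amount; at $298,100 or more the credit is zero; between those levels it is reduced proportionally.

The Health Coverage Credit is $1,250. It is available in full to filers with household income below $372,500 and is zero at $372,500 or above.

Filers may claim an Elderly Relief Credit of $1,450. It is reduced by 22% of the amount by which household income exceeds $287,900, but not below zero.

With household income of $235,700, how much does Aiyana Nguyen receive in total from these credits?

Small Business Credit: $235,700 is $9,600 into a $72,000 phase-out range, leaving 62,400/72,000 of the credit: $11,010 × 62,400/72,000 = $9,542.
Health Coverage Credit: $235,700 is below the $372,500 cutoff, so the full $1,250 applies.
Elderly Relief Credit: $235,700 is at or below the $287,900 threshold, so the full $1,450 applies.
Total: $9,542 + $1,250 + $1,450 = $12,242.

$12,242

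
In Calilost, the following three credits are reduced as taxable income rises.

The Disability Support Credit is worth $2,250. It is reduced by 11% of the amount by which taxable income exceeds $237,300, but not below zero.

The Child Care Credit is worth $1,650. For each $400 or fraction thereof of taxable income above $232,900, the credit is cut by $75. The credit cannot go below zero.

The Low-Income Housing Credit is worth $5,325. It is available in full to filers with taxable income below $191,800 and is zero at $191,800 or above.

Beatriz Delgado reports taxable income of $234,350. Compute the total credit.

Disability Support Credit: $234,350 is at or below the $237,300 threshold, so the full $2,250 applies.
Child Care Credit: income exceeds $232,900 by $1,450, which is 4 full-or-partial $400 increments; reduction = 4 × $75 = $300, leaving $1,350.
Low-Income Housing Credit: $234,350 meets or exceeds the $191,800 cutoff, so the credit is $0.
Total: $2,250 + $1,350 + $0 = $3,600.

$3,600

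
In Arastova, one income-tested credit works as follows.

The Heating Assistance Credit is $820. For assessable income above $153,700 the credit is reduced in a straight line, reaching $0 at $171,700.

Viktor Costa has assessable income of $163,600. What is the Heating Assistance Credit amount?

Heating Assistance Credit: $163,600 is $9,900 into a $18,000 phase-out range, leaving 8,100/18,000 of the credit: $820 × 8,100/18,000 = $369.

$369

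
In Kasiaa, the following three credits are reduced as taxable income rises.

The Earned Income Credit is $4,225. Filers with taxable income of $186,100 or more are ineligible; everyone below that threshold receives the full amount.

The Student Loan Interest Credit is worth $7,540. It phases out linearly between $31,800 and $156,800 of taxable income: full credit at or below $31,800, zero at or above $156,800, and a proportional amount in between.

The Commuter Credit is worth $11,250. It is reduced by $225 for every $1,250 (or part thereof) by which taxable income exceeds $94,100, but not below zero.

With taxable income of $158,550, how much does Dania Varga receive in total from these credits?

$4,225

Earned Income Credit: $158,550 is below the $186,100 cutoff, so the full $4,225 applies.
Student Loan Interest Credit: $158,550 is at or above $156,800, so the credit is $0.
Commuter Credit: income exceeds $94,100 by $64,450 → 52 increments × $225 = $11,700 ≥ base, so the credit is $0.
Total: $4,225 + $0 + $0 = $4,225.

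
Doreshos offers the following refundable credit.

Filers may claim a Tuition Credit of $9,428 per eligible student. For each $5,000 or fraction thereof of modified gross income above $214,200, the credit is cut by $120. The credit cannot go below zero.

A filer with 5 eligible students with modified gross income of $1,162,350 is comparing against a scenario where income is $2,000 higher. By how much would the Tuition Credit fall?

$120

At $1,162,350 — base = 5 × $9,428 = $47,140. income exceeds $214,200 by $948,150, which is 190 full-or-partial $5,000 increments; reduction = 190 × $120 = $22,800, leaving $24,340.
At $1,164,350 — base = 5 × $9,428 = $47,140. income exceeds $214,200 by $950,150, which is 191 full-or-partial $5,000 increments; reduction = 191 × $120 = $22,920, leaving $24,220.
Lost: $24,340 − $24,220 = $120.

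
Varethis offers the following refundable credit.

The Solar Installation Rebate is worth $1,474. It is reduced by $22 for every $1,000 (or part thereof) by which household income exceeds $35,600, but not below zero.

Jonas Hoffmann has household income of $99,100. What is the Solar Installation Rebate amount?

Solar Installation Rebate: income exceeds $35,600 by $63,500, which is 64 full-or-partial $1,000 increments; reduction = 64 × $22 = $1,408, leaving $66.

$66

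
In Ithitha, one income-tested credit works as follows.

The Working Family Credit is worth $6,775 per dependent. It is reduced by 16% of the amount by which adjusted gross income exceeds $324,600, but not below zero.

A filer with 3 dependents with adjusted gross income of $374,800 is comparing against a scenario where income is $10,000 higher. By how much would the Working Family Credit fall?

$1,600

At $374,800 — base = 3 × $6,775 = $20,325. 16% of the $50,200 excess over $324,600 is $8,032; credit = $20,325 − $8,032 = $12,293.
At $384,800 — base = 3 × $6,775 = $20,325. 16% of the $60,200 excess over $324,600 is $9,632; credit = $20,325 − $9,632 = $10,693.
Lost: $12,293 − $10,693 = $1,600.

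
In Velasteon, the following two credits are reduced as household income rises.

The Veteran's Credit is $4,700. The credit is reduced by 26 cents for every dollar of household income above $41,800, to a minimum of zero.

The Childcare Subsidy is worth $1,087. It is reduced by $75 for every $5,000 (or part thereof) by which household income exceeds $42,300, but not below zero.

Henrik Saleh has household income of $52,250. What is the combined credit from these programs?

$2,920

Veteran's Credit: 26% of the $10,450 excess over $41,800 is $2,717; credit = $4,700 − $2,717 = $1,983.
Childcare Subsidy: income exceeds $42,300 by $9,950, which is 2 full-or-partial $5,000 increments; reduction = 2 × $75 = $150, leaving $937.
Total: $1,983 + $937 = $2,920.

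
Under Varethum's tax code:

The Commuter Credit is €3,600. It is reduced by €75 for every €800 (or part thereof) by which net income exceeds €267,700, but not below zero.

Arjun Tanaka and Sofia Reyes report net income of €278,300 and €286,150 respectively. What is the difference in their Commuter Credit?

Arjun (€278,300): Commuter Credit: income exceeds €267,700 by €10,600, which is 14 full-or-partial €800 increments; reduction = 14 × €75 = €1,050, leaving €2,550.
Sofia (€286,150): Commuter Credit: income exceeds €267,700 by €18,450, which is 24 full-or-partial €800 increments; reduction = 24 × €75 = €1,800, leaving €1,800.
Difference: |€2,550 − €1,800| = €750.

€750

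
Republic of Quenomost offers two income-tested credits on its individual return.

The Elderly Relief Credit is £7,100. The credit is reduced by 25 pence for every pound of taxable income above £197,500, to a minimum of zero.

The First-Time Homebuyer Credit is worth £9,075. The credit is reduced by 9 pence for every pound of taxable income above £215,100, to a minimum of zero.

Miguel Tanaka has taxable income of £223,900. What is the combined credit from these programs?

£8,783

Elderly Relief Credit: 25% of the £26,400 excess over £197,500 is £6,600; credit = £7,100 − £6,600 = £500.
First-Time Homebuyer Credit: 9% of the £8,800 excess over £215,100 is £792; credit = £9,075 − £792 = £8,283.
Total: £500 + £8,283 = £8,783.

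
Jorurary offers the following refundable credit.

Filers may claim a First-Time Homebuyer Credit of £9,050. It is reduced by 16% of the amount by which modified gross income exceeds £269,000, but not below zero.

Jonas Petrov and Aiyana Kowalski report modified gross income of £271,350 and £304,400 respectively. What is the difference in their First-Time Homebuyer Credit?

Jonas (£271,350): First-Time Homebuyer Credit: 16% of the £2,350 excess over £269,000 is £376; credit = £9,050 − £376 = £8,674.
Aiyana (£304,400): First-Time Homebuyer Credit: 16% of the £35,400 excess over £269,000 is £5,664; credit = £9,050 − £5,664 = £3,386.
Difference: |£8,674 − £3,386| = £5,288.

£5,288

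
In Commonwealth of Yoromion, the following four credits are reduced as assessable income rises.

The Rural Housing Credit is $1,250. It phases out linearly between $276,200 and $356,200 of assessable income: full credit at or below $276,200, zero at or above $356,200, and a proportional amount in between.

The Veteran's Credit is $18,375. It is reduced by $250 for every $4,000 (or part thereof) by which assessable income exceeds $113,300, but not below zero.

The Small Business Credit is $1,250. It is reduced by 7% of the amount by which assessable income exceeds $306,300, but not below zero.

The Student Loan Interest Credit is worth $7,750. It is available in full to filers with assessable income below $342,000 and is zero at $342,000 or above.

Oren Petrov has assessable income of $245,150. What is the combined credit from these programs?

$20,375

Rural Housing Credit: $245,150 is at or below the $276,200 threshold, so the full $1,250 applies.
Veteran's Credit: income exceeds $113,300 by $131,850, which is 33 full-or-partial $4,000 increments; reduction = 33 × $250 = $8,250, leaving $10,125.
Small Business Credit: $245,150 is at or below the $306,300 threshold, so the full $1,250 applies.
Student Loan Interest Credit: $245,150 is below the $342,000 cutoff, so the full $7,750 applies.
Total: $1,250 + $10,125 + $1,250 + $7,750 = $20,375.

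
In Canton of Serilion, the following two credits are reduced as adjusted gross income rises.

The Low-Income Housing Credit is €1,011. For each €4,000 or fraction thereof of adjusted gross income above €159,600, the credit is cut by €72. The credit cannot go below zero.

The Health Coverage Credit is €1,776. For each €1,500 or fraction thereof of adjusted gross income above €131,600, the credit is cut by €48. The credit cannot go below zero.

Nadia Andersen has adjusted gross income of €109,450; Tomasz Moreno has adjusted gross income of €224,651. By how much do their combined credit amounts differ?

€2,787

Nadia (€109,450): Low-Income Housing Credit: €109,450 is at or below the €159,600 threshold, so the full €1,011 applies. Health Coverage Credit: €109,450 is at or below the €131,600 threshold, so the full €1,776 applies. total €1,011 + €1,776 = €2,787
Tomasz (€224,651): Low-Income Housing Credit: income exceeds €159,600 by €65,051 → 17 increments × €72 = €1,224 ≥ base, so the credit is €0. Health Coverage Credit: income exceeds €131,600 by €93,051 → 63 increments × €48 = €3,024 ≥ base, so the credit is €0. total €0 + €0 = €0
Difference: |€2,787 − €0| = €2,787.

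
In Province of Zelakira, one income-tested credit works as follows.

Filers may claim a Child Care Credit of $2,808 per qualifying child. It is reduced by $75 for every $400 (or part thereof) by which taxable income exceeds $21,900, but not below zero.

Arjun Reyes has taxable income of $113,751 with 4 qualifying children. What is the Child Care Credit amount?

$0

Child Care Credit: base = 4 × $2,808 = $11,232. income exceeds $21,900 by $91,851 → 230 increments × $75 = $17,250 ≥ base, so the credit is $0.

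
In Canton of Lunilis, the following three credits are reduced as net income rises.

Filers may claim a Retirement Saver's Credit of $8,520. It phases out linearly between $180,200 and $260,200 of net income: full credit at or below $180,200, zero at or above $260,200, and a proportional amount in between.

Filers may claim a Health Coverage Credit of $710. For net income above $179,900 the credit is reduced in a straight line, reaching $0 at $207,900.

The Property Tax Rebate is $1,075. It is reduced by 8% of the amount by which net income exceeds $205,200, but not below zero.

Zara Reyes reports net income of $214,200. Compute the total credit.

$5,254

Retirement Saver's Credit: $214,200 is $34,000 into a $80,000 phase-out range, leaving 46,000/80,000 of the credit: $8,520 × 46,000/80,000 = $4,899.
Health Coverage Credit: $214,200 is at or above $207,900, so the credit is $0.
Property Tax Rebate: 8% of the $9,000 excess over $205,200 is $720; credit = $1,075 − $720 = $355.
Total: $4,899 + $0 + $355 = $5,254.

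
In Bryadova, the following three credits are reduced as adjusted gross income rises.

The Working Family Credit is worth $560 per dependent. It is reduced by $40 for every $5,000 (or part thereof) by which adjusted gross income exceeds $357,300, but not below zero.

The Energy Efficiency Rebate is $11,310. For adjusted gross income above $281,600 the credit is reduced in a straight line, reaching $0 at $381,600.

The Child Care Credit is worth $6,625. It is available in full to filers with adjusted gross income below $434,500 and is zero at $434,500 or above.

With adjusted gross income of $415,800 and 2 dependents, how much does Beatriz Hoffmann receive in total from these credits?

Working Family Credit: base = 2 × $560 = $1,120. income exceeds $357,300 by $58,500, which is 12 full-or-partial $5,000 increments; reduction = 12 × $40 = $480, leaving $640.
Energy Efficiency Rebate: $415,800 is at or above $381,600, so the credit is $0.
Child Care Credit: $415,800 is below the $434,500 cutoff, so the full $6,625 applies.
Total: $640 + $0 + $6,625 = $7,265.

$7,265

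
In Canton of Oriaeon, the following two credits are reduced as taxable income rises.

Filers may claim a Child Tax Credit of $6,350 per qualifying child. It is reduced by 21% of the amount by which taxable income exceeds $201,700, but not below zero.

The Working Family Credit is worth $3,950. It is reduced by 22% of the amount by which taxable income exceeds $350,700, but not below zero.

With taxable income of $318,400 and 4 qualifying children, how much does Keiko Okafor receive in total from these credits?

Child Tax Credit: base = 4 × $6,350 = $25,400. 21% of the $116,700 excess over $201,700 is $24,507; credit = $25,400 − $24,507 = $893.
Working Family Credit: $318,400 is at or below the $350,700 threshold, so the full $3,950 applies.
Total: $893 + $3,950 = $4,843.

$4,843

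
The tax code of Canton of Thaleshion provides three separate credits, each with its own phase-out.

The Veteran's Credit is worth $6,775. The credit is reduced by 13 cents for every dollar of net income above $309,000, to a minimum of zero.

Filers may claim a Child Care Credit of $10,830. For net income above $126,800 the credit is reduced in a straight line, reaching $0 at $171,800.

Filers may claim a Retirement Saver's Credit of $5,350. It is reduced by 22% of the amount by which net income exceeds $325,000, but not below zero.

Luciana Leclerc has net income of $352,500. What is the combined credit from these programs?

$1,120

Veteran's Credit: 13% of the $43,500 excess over $309,000 is $5,655; credit = $6,775 − $5,655 = $1,120.
Child Care Credit: $352,500 is at or above $171,800, so the credit is $0.
Retirement Saver's Credit: 22% of the $27,500 excess over $325,000 is $6,050 ≥ base, so the credit is $0.
Total: $1,120 + $0 + $0 = $1,120.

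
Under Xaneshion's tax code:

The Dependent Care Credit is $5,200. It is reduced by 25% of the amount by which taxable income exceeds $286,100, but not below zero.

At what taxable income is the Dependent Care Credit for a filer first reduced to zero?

The credit falls by 25% of each dollar above $286,100, so it reaches zero when the excess is $5,200 / 25% = $20,800: income = $286,100 + $20,800 = $306,900.

$306,900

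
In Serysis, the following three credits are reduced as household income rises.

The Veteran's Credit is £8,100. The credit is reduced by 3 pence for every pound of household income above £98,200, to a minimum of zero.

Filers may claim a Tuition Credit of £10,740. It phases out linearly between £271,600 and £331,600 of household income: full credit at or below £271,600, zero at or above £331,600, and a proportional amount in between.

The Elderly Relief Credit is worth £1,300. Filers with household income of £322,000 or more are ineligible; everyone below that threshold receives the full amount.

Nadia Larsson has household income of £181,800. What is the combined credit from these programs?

Veteran's Credit: 3% of the £83,600 excess over £98,200 is £2,508; credit = £8,100 − £2,508 = £5,592.
Tuition Credit: £181,800 is at or below the £271,600 threshold, so the full £10,740 applies.
Elderly Relief Credit: £181,800 is below the £322,000 cutoff, so the full £1,300 applies.
Total: £5,592 + £10,740 + £1,300 = £17,632.

£17,632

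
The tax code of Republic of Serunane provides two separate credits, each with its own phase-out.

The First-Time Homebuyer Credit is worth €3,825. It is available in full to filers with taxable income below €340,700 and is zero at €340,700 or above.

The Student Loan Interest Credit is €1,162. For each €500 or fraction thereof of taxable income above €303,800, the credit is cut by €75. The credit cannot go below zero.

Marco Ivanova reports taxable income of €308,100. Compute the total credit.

First-Time Homebuyer Credit: €308,100 is below the €340,700 cutoff, so the full €3,825 applies.
Student Loan Interest Credit: income exceeds €303,800 by €4,300, which is 9 full-or-partial €500 increments; reduction = 9 × €75 = €675, leaving €487.
Total: €3,825 + €487 = €4,312.

€4,312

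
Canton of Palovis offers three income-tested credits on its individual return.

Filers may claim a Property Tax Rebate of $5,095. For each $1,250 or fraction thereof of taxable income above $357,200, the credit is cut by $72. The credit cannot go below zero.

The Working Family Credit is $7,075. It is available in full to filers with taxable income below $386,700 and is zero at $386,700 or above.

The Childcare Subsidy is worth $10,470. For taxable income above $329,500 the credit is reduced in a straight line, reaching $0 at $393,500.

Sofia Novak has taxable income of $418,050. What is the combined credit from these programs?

$1,567

Property Tax Rebate: income exceeds $357,200 by $60,850, which is 49 full-or-partial $1,250 increments; reduction = 49 × $72 = $3,528, leaving $1,567.
Working Family Credit: $418,050 meets or exceeds the $386,700 cutoff, so the credit is $0.
Childcare Subsidy: $418,050 is at or above $393,500, so the credit is $0.
Total: $1,567 + $0 + $0 = $1,567.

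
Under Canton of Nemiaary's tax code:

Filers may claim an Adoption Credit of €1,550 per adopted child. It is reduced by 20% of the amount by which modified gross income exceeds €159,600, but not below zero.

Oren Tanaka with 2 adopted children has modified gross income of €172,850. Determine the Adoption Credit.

Adoption Credit: base = 2 × €1,550 = €3,100. 20% of the €13,250 excess over €159,600 is €2,650; credit = €3,100 − €2,650 = €450.

€450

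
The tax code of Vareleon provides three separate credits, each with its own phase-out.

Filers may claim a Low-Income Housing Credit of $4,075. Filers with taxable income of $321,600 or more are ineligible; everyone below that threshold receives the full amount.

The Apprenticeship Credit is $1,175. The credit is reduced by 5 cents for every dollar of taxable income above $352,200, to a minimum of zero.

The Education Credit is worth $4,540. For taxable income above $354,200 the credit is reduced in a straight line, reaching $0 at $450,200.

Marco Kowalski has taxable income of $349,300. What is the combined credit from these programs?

Low-Income Housing Credit: $349,300 meets or exceeds the $321,600 cutoff, so the credit is $0.
Apprenticeship Credit: $349,300 is at or below the $352,200 threshold, so the full $1,175 applies.
Education Credit: $349,300 is at or below the $354,200 threshold, so the full $4,540 applies.
Total: $0 + $1,175 + $4,540 = $5,715.

$5,715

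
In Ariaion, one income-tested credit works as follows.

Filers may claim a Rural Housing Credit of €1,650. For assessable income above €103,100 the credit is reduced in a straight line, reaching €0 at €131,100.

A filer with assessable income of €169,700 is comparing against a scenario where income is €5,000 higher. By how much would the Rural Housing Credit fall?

At €169,700 — €169,700 is at or above €131,100, so the credit is €0.
At €174,700 — €174,700 is at or above €131,100, so the credit is €0.
Lost: €0 − €0 = €0.

€0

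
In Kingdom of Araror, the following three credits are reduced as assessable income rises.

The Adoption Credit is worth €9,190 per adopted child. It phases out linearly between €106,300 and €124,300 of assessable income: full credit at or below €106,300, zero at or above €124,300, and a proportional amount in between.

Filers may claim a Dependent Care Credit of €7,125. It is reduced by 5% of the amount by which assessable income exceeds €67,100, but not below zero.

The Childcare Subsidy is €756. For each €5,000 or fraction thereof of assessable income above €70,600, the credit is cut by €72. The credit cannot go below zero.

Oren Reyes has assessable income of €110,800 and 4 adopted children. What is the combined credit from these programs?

€32,618

Adoption Credit: base = 4 × €9,190 = €36,760. €110,800 is €4,500 into a €18,000 phase-out range, leaving 13,500/18,000 of the credit: €36,760 × 13,500/18,000 = €27,570.
Dependent Care Credit: 5% of the €43,700 excess over €67,100 is €2,185; credit = €7,125 − €2,185 = €4,940.
Childcare Subsidy: income exceeds €70,600 by €40,200, which is 9 full-or-partial €5,000 increments; reduction = 9 × €72 = €648, leaving €108.
Total: €27,570 + €4,940 + €108 = €32,618.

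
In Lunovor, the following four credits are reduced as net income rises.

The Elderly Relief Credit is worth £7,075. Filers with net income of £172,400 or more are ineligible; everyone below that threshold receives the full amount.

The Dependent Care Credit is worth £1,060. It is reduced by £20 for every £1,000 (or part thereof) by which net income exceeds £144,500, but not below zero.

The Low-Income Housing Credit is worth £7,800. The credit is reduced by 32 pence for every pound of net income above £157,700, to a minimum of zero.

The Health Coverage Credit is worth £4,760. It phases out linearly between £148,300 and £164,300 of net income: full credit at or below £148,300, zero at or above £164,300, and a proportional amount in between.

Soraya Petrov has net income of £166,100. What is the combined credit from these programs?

Elderly Relief Credit: £166,100 is below the £172,400 cutoff, so the full £7,075 applies.
Dependent Care Credit: income exceeds £144,500 by £21,600, which is 22 full-or-partial £1,000 increments; reduction = 22 × £20 = £440, leaving £620.
Low-Income Housing Credit: 32% of the £8,400 excess over £157,700 is £2,688; credit = £7,800 − £2,688 = £5,112.
Health Coverage Credit: £166,100 is at or above £164,300, so the credit is £0.
Total: £7,075 + £620 + £5,112 + £0 = £12,807.

£12,807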